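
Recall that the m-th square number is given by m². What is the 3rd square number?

The 3rd square number is n² with n = 3.
3² = 9.

9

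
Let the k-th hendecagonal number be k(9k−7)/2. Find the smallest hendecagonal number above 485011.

485933

Solve n(9n−7)/2 > 485011 for integer n.
The largest n with value ≤ 485011 is 328 (since 482980 ≤ 485011 < 485933), so the first above is n = 329, value 485933.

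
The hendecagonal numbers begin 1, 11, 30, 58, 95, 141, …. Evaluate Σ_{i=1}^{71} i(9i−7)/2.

539316

Σ i(9i−7)/2 = (9Σi² − 7Σi) / 2 over i = 1..71.
Σi = 2556 and Σi² = 121836.
(9·121836 − 7·2556) / 2 = 1078632/2 = 539316.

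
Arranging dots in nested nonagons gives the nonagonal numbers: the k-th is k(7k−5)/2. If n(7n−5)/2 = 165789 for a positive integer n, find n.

Set n(7n−5)/2 = 165789, giving 7n² − 5n − 331578 = 0.
So n = (5 + 3047) / 14 = 3052/14 = 218.
Check: 218·(7·218 − 5)/2 = 165789. ✓

218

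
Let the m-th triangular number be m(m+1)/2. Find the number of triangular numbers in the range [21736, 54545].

The n-th triangular number is n(n+1)/2.
Smallest index with value ≥ 21736: n = 208 (giving 21736).
Largest index with value ≤ 54545: n = 329 (giving 54285).
Indices 208 through 329: 122 terms.

122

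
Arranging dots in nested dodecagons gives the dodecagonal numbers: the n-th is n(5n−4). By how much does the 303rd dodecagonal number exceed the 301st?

6032

303·(5·303 − 4) = 457833 and 301·(5·301 − 4) = 451801.
Difference: 457833 − 451801 = 6032.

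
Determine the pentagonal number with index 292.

127750

292·(3·292 − 1)/2 = 292·875/2 = 127750.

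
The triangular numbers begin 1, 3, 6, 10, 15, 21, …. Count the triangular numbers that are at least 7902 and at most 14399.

44

The n-th triangular number is n(n+1)/2.
Smallest index with value ≥ 7902: n = 126 (giving 8001).
Largest index with value ≤ 14399: n = 169 (giving 14365).
Indices 126 through 169: 44 terms.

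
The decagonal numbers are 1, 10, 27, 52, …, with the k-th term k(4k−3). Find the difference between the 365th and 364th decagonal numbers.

Consecutive decagonal numbers differ by 8n − 7: here 8·365 − 7 = 2913.

2913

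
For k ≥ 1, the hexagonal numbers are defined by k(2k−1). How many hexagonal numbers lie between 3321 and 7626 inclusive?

The n-th hexagonal number is n(2n−1).
Smallest index with value ≥ 3321: n = 41 (giving 3321).
Largest index with value ≤ 7626: n = 62 (giving 7626).
Indices 41 through 62: 22 terms.

22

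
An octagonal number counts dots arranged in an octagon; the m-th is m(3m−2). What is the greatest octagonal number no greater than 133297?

Solve n(3n−2) ≤ 133297 for integer n.
n = 211 gives 133141 ≤ 133297, while n = 212 gives 134408 > 133297; so the answer is 133141.

133141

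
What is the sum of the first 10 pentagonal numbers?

Σ i(3i−1)/2 = (3Σi² − Σi) / 2 over i = 1..10.
Σi = 55 and Σi² = 385.
(3·385 − 1·55) / 2 = 1100/2 = 550.

550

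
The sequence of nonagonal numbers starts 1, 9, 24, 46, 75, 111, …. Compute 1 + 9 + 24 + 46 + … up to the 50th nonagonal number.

147050

Σ i(7i−5)/2 = (7Σi² − 5Σi) / 2 over i = 1..50.
Σi = 1275 and Σi² = 42925.
(7·42925 − 5·1275) / 2 = 294100/2 = 147050.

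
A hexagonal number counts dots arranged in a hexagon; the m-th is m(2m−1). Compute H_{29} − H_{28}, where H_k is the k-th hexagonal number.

113

Consecutive hexagonal numbers differ by 4n − 3: here 4·29 − 3 = 113.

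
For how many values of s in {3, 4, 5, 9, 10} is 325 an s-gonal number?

s = 3: P(3, 25) = 325. ✓
s = 4: P(4, 18) = 324 and P(4, 19) = 361; 325 is not s-gonal.
s = 5: P(5, 14) = 287 and P(5, 15) = 330; 325 is not s-gonal.
s = 9: P(9, 10) = 325. ✓
s = 10: P(10, 9) = 297 and P(10, 10) = 370; 325 is not s-gonal.
Hits: s ∈ {3, 9} → 2.

2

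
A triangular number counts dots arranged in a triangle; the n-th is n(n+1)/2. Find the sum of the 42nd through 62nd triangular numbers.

Σ i(i+1)/2 = (Σi² + Σi) / 2 over i = 42..62.
Σi = 1953 − 861 = 1092 and Σi² = 81375 − 23821 = 57554.
(1·57554 + 1·1092) / 2 = 58646/2 = 29323.

29323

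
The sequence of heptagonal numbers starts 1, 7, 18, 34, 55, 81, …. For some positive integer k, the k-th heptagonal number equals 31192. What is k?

Set n(5n−3)/2 = 31192, giving 5n² − 3n − 62384 = 0.
The discriminant is 9 + 40·31192 = 1247689, and √1247689 = 1117.
So n = (3 + 1117) / 10 = 1120/10 = 112.

112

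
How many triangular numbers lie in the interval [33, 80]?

5

The n-th triangular number is n(n+1)/2.
Smallest index with value ≥ 33: n = 8 (giving 36).
Largest index with value ≤ 80: n = 12 (giving 78).
Indices 8 through 12: 5 terms.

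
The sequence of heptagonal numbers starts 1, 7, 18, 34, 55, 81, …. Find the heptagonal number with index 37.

3367

The 37th heptagonal number is n(5n−3)/2 with n = 37.
37·(5·37 − 3)/2 = 37·182/2 = 37·91 = 3367.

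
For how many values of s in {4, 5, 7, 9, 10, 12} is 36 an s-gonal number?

s = 4: P(4, 6) = 36. ✓
s = 5: P(5, 5) = 35 and P(5, 6) = 51; 36 is not s-gonal.
s = 7: P(7, 4) = 34 and P(7, 5) = 55; 36 is not s-gonal.
s = 9: P(9, 3) = 24 and P(9, 4) = 46; 36 is not s-gonal.
s = 10: P(10, 3) = 27 and P(10, 4) = 52; 36 is not s-gonal.
s = 12: P(12, 3) = 33 and P(12, 4) = 64; 36 is not s-gonal.
Hits: s ∈ {4} → 1.

1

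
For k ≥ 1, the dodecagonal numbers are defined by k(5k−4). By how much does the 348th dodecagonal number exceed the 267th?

248751

348·(5·348 − 4) = 604128 and 267·(5·267 − 4) = 355377.
Difference: 604128 − 355377 = 248751.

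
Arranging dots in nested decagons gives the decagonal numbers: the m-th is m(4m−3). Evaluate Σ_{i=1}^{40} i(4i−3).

Σ i(4i−3) = 4Σi² − 3Σi over i = 1..40.
Σi = 820 and Σi² = 22140.
4·22140 − 3·820 = 86100.

86100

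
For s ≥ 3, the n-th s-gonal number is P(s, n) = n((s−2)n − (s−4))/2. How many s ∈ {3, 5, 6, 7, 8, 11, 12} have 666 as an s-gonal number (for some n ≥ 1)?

s = 3: P(3, 36) = 666. ✓
s = 5: P(5, 21) = 651 and P(5, 22) = 715; 666 is not s-gonal.
s = 6: P(6, 18) = 630 and P(6, 19) = 703; 666 is not s-gonal.
s = 7: P(7, 16) = 616 and P(7, 17) = 697; 666 is not s-gonal.
s = 8: P(8, 15) = 645 and P(8, 16) = 736; 666 is not s-gonal.
s = 11: P(11, 12) = 606 and P(11, 13) = 715; 666 is not s-gonal.
s = 12: P(12, 11) = 561 and P(12, 12) = 672; 666 is not s-gonal.
Hits: s ∈ {3} → 1.

1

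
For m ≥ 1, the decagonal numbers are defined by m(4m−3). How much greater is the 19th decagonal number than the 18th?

Consecutive decagonal numbers differ by 8n − 7: here 8·19 − 7 = 145.

145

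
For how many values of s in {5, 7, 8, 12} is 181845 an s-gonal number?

s = 5: P(5, 348) = 181482 and P(5, 349) = 182527; 181845 is not s-gonal.
s = 7: P(7, 270) = 181845. ✓
s = 8: P(8, 246) = 181056 and P(8, 247) = 182533; 181845 is not s-gonal.
s = 12: P(12, 191) = 181641 and P(12, 192) = 183552; 181845 is not s-gonal.
Hits: s ∈ {7} → 1.

1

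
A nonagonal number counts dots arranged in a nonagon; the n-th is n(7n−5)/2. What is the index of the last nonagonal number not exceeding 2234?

25

Solve n(7n−5)/2 ≤ 2234 for integer n.
n = 25 gives 2125 ≤ 2234, while n = 26 gives 2301 > 2234; so the answer is index 25.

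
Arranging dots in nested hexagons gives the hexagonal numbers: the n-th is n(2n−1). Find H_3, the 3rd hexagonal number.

The 3rd hexagonal number is n(2n−1) with n = 3.
3·(2·3 − 1) = 3·5 = 15.

15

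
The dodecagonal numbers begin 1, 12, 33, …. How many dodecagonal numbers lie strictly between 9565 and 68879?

73

The n-th dodecagonal number is n(5n−4).
Smallest index with value > 9565: n = 45 (giving 9945).
Largest index with value < 68879: n = 117 (giving 67977).
Indices 45 through 117: 73 terms.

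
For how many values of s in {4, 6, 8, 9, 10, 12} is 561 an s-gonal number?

2

s = 4: P(4, 23) = 529 and P(4, 24) = 576; 561 is not s-gonal.
s = 6: P(6, 17) = 561. ✓
s = 8: P(8, 14) = 560 and P(8, 15) = 645; 561 is not s-gonal.
s = 9: P(9, 13) = 559 and P(9, 14) = 651; 561 is not s-gonal.
s = 10: P(10, 12) = 540 and P(10, 13) = 637; 561 is not s-gonal.
s = 12: P(12, 11) = 561. ✓
Hits: s ∈ {6, 12} → 2.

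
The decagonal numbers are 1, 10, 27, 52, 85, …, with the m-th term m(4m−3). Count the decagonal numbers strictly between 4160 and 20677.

40

The n-th decagonal number is n(4n−3).
Smallest index with value > 4160: n = 33 (giving 4257).
Largest index with value < 20677: n = 72 (giving 20520).
Indices 33 through 72: 40 terms.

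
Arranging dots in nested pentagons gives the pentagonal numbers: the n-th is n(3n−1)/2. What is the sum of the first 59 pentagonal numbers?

Σ i(3i−1)/2 = (3Σi² − Σi) / 2 over i = 1..59.
Σi = 1770 and Σi² = 70210.
(3·70210 − 1·1770) / 2 = 208860/2 = 104430.

104430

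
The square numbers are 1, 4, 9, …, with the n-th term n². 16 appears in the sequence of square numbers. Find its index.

We need n² = 16, so n = √16 = 4.

4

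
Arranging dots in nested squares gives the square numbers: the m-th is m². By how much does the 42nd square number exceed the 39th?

243

42² = 1764 and 39² = 1521.
Difference: 1764 − 1521 = 243.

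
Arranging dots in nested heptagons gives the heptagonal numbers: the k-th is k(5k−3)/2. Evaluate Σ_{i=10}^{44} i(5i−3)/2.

Σ i(5i−3)/2 = (5Σi² − 3Σi) / 2 over i = 10..44.
Σi = 990 − 45 = 945 and Σi² = 29370 − 285 = 29085.
(5·29085 − 3·945) / 2 = 142590/2 = 71295.

71295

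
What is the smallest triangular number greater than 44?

Solve n(n+1)/2 > 44 for integer n.
The largest n with value ≤ 44 is 8 (since 36 ≤ 44 < 45), so the first above is n = 9, value 45.

45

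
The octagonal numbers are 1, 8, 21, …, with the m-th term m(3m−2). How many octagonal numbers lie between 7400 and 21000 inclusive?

The n-th octagonal number is n(3n−2).
Smallest index with value ≥ 7400: n = 50 (giving 7400).
Largest index with value ≤ 21000: n = 84 (giving 21000).
Indices 50 through 84: 35 terms.

35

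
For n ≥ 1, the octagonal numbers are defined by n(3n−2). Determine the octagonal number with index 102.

The 102nd octagonal number is n(3n−2) with n = 102.
102·(3·102 − 2) = 102·304 = 31008.

31008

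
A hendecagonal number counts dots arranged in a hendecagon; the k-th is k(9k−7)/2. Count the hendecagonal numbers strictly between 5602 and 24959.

39

The n-th hendecagonal number is n(9n−7)/2.
Smallest index with value > 5602: n = 36 (giving 5706).
Largest index with value < 24959: n = 74 (giving 24383).
Indices 36 through 74: 39 terms.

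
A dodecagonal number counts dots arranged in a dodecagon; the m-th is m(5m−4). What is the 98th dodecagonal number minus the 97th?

971

Consecutive dodecagonal numbers differ by 10n − 9: here 10·98 − 9 = 971.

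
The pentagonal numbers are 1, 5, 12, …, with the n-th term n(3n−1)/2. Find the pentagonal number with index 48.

The 48th pentagonal number is n(3n−1)/2 with n = 48.
48·(3·48 − 1)/2 = 48·143/2 = 3432.

3432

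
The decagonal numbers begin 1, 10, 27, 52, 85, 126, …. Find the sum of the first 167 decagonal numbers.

Σ i(4i−3) = 4Σi² − 3Σi over i = 1..167.
Σi = 14028 and Σi² = 1566460.
4·1566460 − 3·14028 = 6223756.

6223756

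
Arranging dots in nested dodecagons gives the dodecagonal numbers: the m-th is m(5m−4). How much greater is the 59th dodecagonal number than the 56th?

1713

59·(5·59 − 4) = 17169 and 56·(5·56 − 4) = 15456.
Difference: 17169 − 15456 = 1713.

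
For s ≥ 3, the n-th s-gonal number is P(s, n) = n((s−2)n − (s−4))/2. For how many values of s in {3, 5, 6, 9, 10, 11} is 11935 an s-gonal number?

2

s = 3: P(3, 154) = 11935. ✓
s = 5: P(5, 89) = 11837 and P(5, 90) = 12105; 11935 is not s-gonal.
s = 6: P(6, 77) = 11781 and P(6, 78) = 12090; 11935 is not s-gonal.
s = 9: P(9, 58) = 11629 and P(9, 59) = 12036; 11935 is not s-gonal.
s = 10: P(10, 55) = 11935. ✓
s = 11: P(11, 51) = 11526 and P(11, 52) = 11986; 11935 is not s-gonal.
Hits: s ∈ {3, 10} → 2.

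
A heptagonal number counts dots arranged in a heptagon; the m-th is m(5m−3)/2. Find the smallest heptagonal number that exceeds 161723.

Solve n(5n−3)/2 > 161723 for integer n.
The largest n with value ≤ 161723 is 254 (since 160909 ≤ 161723 < 162180), so the first above is n = 255, value 162180.

162180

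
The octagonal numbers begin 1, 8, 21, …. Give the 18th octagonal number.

936

The 18th octagonal number is n(3n−2) with n = 18.
18·(3·18 − 2) = 18·52 = 936.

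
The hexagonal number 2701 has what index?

Set n(2n−1) = 2701, giving 2n² − n − 2701 = 0.
So n = (1 + 147) / 4 = 148/4 = 37.
Check: 37·(2·37 − 1) = 2701. ✓

37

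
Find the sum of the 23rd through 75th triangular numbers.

71126

Σ i(i+1)/2 = (Σi² + Σi) / 2 over i = 23..75.
Σi = 2850 − 253 = 2597 and Σi² = 143450 − 3795 = 139655.
(1·139655 + 1·2597) / 2 = 142252/2 = 71126.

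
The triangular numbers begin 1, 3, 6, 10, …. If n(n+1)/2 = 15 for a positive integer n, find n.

Set n(n+1)/2 = 15, giving n² + n − 30 = 0.
So n = (-1 + 11) / 2 = 10/2 = 5.

5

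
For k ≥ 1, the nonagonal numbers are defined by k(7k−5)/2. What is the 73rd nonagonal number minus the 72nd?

505

Consecutive nonagonal numbers differ by 7n − 6: here 7·73 − 6 = 505.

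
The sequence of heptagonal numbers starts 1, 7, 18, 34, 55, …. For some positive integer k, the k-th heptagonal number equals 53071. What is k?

146

Set n(5n−3)/2 = 53071, giving 5n² − 3n − 106142 = 0.
The discriminant is 9 + 40·53071 = 2122849, and √2122849 = 1457.
So n = (3 + 1457) / 10 = 1460/10 = 146.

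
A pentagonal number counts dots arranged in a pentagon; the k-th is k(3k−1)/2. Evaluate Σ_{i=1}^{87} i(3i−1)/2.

333036

Σ i(3i−1)/2 = (3Σi² − Σi) / 2 over i = 1..87.
Σi = 3828 and Σi² = 223300.
(3·223300 − 1·3828) / 2 = 666072/2 = 333036.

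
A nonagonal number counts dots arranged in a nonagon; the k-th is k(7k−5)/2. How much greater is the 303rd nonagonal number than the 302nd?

Consecutive nonagonal numbers differ by 7n − 6: here 7·303 − 6 = 2115.

2115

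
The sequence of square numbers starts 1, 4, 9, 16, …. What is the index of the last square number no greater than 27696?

Solve n² ≤ 27696 for integer n.
n = 166 gives 27556 ≤ 27696, while n = 167 gives 27889 > 27696; so the answer is index 166.

166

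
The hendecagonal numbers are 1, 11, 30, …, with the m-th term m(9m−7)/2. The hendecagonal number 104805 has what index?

153

Set n(9n−7)/2 = 104805, giving 9n² − 7n − 209610 = 0.
The discriminant is 49 + 72·104805 = 7546009, and √7546009 = 2747.
So n = (7 + 2747) / 18 = 2754/18 = 153.
Check: 153·(9·153 − 7)/2 = 104805. ✓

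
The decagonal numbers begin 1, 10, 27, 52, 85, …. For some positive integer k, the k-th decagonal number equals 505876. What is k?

356

Set n(4n−3) = 505876, giving 4n² − 3n − 505876 = 0.
So n = (3 + 2845) / 8 = 2848/8 = 356.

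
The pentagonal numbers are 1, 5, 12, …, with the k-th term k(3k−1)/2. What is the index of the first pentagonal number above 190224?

357

Solve n(3n−1)/2 > 190224 for integer n.
The largest n with value ≤ 190224 is 356 (since 189926 ≤ 190224 < 190995), so the first above is n = 357, value 190995.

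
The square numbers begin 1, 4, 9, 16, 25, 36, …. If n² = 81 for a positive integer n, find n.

We need n² = 81, so n = √81 = 9.

9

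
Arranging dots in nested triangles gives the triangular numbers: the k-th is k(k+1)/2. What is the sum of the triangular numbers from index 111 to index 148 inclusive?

Σ i(i+1)/2 = (Σi² + Σi) / 2 over i = 111..148.
Σi = 11026 − 6105 = 4921 and Σi² = 1091574 − 449735 = 641839.
(1·641839 + 1·4921) / 2 = 646760/2 = 323380.

323380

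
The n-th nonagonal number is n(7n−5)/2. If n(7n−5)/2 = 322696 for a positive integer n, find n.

304

Set n(7n−5)/2 = 322696, giving 7n² − 5n − 645392 = 0.
So n = (5 + 4251) / 14 = 4256/14 = 304.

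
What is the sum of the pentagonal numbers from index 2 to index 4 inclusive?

Σ i(3i−1)/2 = (3Σi² − Σi) / 2 over i = 2..4.
Σi = 10 − 1 = 9 and Σi² = 30 − 1 = 29.
(3·29 − 1·9) / 2 = 78/2 = 39.

39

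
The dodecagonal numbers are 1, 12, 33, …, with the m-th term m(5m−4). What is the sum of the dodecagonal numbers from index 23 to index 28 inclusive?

Σ i(5i−4) = 5Σi² − 4Σi over i = 23..28.
Σi = 406 − 253 = 153 and Σi² = 7714 − 3795 = 3919.
5·3919 − 4·153 = 18983.

18983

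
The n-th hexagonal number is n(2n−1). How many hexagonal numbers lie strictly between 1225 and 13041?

55

The n-th hexagonal number is n(2n−1).
Smallest index with value > 1225: n = 26 (giving 1326).
Largest index with value < 13041: n = 80 (giving 12720).
Indices 26 through 80: 55 terms.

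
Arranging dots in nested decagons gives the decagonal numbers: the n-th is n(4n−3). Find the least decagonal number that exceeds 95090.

Solve n(4n−3) > 95090 for integer n.
The largest n with value ≤ 95090 is 154 (since 94402 ≤ 95090 < 95635), so the first above is n = 155, value 95635.

95635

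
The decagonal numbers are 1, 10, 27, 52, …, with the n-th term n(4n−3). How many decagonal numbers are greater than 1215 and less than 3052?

The n-th decagonal number is n(4n−3).
Smallest index with value > 1215: n = 18 (giving 1242).
Largest index with value < 3052: n = 27 (giving 2835).
Indices 18 through 27: 10 terms.

10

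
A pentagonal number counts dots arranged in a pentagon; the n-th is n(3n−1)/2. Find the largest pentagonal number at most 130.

Solve n(3n−1)/2 ≤ 130 for integer n.
n = 9 gives 117 ≤ 130, while n = 10 gives 145 > 130; so the answer is 117.

117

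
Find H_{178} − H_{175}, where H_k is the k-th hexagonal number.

178·(2·178 − 1) = 63190 and 175·(2·175 − 1) = 61075.
Difference: 63190 − 61075 = 2115.

2115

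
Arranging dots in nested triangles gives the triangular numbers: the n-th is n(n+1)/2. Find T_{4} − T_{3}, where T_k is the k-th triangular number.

Consecutive triangular numbers differ by n: T_{4} − T_{3} = 4.

4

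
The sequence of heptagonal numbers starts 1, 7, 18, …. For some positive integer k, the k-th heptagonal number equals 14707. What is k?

Set n(5n−3)/2 = 14707, giving 5n² − 3n − 29414 = 0.
So n = (3 + 767) / 10 = 770/10 = 77.
Check: 77·(5·77 − 3)/2 = 14707. ✓

77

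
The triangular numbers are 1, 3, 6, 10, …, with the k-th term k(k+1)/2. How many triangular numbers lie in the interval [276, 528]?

10

The n-th triangular number is n(n+1)/2.
Smallest index with value ≥ 276: n = 23 (giving 276).
Largest index with value ≤ 528: n = 32 (giving 528).
Indices 23 through 32: 10 terms.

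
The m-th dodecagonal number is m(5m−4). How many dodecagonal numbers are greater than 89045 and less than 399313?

The n-th dodecagonal number is n(5n−4).
Smallest index with value > 89045: n = 134 (giving 89244).
Largest index with value < 399313: n = 282 (giving 396492).
Indices 134 through 282: 149 terms.

149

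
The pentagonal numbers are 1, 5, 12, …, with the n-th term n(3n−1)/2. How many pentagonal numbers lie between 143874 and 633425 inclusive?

The n-th pentagonal number is n(3n−1)/2.
Smallest index with value ≥ 143874: n = 310 (giving 143995).
Largest index with value ≤ 633425: n = 650 (giving 633425).
Indices 310 through 650: 341 terms.

341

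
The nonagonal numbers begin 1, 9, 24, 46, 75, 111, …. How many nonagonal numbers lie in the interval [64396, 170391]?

The n-th nonagonal number is n(7n−5)/2.
Smallest index with value ≥ 64396: n = 136 (giving 64396).
Largest index with value ≤ 170391: n = 221 (giving 170391).
Indices 136 through 221: 86 terms.

86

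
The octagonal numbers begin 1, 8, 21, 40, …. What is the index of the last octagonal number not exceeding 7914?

51

Solve n(3n−2) ≤ 7914 for integer n.
n = 51 gives 7701 ≤ 7914, while n = 52 gives 8008 > 7914; so the answer is index 51.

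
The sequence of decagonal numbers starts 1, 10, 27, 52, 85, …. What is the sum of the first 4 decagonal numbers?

Σ i(4i−3) = 4Σi² − 3Σi over i = 1..4.
Σi = 10 and Σi² = 30.
4·30 − 3·10 = 90.

90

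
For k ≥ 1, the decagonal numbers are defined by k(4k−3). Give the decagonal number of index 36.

5076

36·(4·36 − 3) = 36·141 = 5076.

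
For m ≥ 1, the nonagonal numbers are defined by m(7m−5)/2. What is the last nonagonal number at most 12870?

12450

Solve n(7n−5)/2 ≤ 12870 for integer n.
n = 60 gives 12450 ≤ 12870, while n = 61 gives 12871 > 12870; so the answer is 12450.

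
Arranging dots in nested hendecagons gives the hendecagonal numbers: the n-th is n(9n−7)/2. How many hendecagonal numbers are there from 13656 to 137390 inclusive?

The n-th hendecagonal number is n(9n−7)/2.
Smallest index with value ≥ 13656: n = 56 (giving 13916).
Largest index with value ≤ 137390: n = 175 (giving 137200).
Indices 56 through 175: 120 terms.

120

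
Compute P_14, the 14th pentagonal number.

The 14th pentagonal number is n(3n−1)/2 with n = 14.
14·(3·14 − 1)/2 = 14·41/2 = 287.

287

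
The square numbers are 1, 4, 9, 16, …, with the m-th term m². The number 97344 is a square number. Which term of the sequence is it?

312

We need n² = 97344, so n = √97344 = 312.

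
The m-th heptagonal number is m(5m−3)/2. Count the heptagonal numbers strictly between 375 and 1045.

8

The n-th heptagonal number is n(5n−3)/2.
Smallest index with value > 375: n = 13 (giving 403).
Largest index with value < 1045: n = 20 (giving 970).
Indices 13 through 20: 8 terms.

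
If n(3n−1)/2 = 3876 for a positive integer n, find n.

51

Set n(3n−1)/2 = 3876, giving 3n² − n − 7752 = 0.
The discriminant is 1 + 24·3876 = 93025, and √93025 = 305.
So n = (1 + 305) / 6 = 306/6 = 51.
Check: 51·(3·51 − 1)/2 = 3876. ✓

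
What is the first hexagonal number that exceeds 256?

276

Solve n(2n−1) > 256 for integer n.
The largest n with value ≤ 256 is 11 (since 231 ≤ 256 < 276), so the first above is n = 12, value 276.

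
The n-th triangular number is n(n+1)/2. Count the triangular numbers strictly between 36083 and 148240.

275

The n-th triangular number is n(n+1)/2.
Smallest index with value > 36083: n = 269 (giving 36315).
Largest index with value < 148240: n = 543 (giving 147696).
Indices 269 through 543: 275 terms.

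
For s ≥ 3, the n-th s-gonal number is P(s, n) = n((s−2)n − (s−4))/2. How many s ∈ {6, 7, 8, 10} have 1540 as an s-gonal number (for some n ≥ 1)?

2

s = 6: P(6, 28) = 1540. ✓
s = 7: P(7, 25) = 1525 and P(7, 26) = 1651; 1540 is not s-gonal.
s = 8: P(8, 22) = 1408 and P(8, 23) = 1541; 1540 is not s-gonal.
s = 10: P(10, 20) = 1540. ✓
Hits: s ∈ {6, 10} → 2.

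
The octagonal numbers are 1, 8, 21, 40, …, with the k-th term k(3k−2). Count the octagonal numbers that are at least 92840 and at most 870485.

The n-th octagonal number is n(3n−2).
Smallest index with value ≥ 92840: n = 177 (giving 93633).
Largest index with value ≤ 870485: n = 539 (giving 870485).
Indices 177 through 539: 363 terms.

363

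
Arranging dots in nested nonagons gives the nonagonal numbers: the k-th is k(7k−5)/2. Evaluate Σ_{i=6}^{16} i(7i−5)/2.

4741

Σ i(7i−5)/2 = (7Σi² − 5Σi) / 2 over i = 6..16.
Σi = 136 − 15 = 121 and Σi² = 1496 − 55 = 1441.
(7·1441 − 5·121) / 2 = 9482/2 = 4741.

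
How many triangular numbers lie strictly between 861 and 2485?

28

The n-th triangular number is n(n+1)/2.
Smallest index with value > 861: n = 42 (giving 903).
Largest index with value < 2485: n = 69 (giving 2415).
Indices 42 through 69: 28 terms.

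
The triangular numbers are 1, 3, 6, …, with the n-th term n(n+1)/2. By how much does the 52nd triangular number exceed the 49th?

153

52·53/2 = 1378 and 49·50/2 = 1225.
Difference: 1378 − 1225 = 153.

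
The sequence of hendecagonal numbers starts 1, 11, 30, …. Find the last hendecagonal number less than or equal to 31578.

31458

Solve n(9n−7)/2 ≤ 31578 for integer n.
n = 84 gives 31458 ≤ 31578, while n = 85 gives 32215 > 31578; so the answer is 31458.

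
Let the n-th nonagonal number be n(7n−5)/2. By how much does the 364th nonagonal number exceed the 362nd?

5077

364·(7·364 − 5)/2 = 462826 and 362·(7·362 − 5)/2 = 457749.
Difference: 462826 − 457749 = 5077.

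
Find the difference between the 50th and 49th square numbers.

99

n² − (n−1)² = 2n − 1, so 50² − 49² = 2·50 − 1 = 99.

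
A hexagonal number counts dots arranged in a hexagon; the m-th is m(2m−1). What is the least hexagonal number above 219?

Solve n(2n−1) > 219 for integer n.
The largest n with value ≤ 219 is 10 (since 190 ≤ 219 < 231), so the first above is n = 11, value 231.

231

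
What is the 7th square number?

49

The 7th square number is n² with n = 7.
7² = 49.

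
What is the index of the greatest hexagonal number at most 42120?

Solve n(2n−1) ≤ 42120 for integer n.
n = 145 gives 41905 ≤ 42120, while n = 146 gives 42486 > 42120; so the answer is index 145.

145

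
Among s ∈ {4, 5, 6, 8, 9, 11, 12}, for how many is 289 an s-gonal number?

1

s = 4: P(4, 17) = 289. ✓
s = 5: P(5, 14) = 287 and P(5, 15) = 330; 289 is not s-gonal.
s = 6: P(6, 12) = 276 and P(6, 13) = 325; 289 is not s-gonal.
s = 8: P(8, 10) = 280 and P(8, 11) = 341; 289 is not s-gonal.
s = 9: P(9, 9) = 261 and P(9, 10) = 325; 289 is not s-gonal.
s = 11: P(11, 8) = 260 and P(11, 9) = 333; 289 is not s-gonal.
s = 12: P(12, 8) = 288 and P(12, 9) = 369; 289 is not s-gonal.
Hits: s ∈ {4} → 1.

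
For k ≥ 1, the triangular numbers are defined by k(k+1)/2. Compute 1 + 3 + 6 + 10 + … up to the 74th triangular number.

70300

Σ i(i+1)/2 = (Σi² + Σi) / 2 over i = 1..74.
Σi = 2775 and Σi² = 137825.
(1·137825 + 1·2775) / 2 = 140600/2 = 70300.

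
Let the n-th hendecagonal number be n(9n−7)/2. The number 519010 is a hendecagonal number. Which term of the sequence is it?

340

Set n(9n−7)/2 = 519010, giving 9n² − 7n − 1038020 = 0.
The discriminant is 49 + 72·519010 = 37368769, and √37368769 = 6113.
So n = (7 + 6113) / 18 = 6120/18 = 340.
Check: 340·(9·340 − 7)/2 = 519010. ✓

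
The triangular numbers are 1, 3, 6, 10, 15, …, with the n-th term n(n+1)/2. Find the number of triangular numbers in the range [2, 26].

The n-th triangular number is n(n+1)/2.
Smallest index with value ≥ 2: n = 2 (giving 3).
Largest index with value ≤ 26: n = 6 (giving 21).
Indices 2 through 6: 5 terms.

5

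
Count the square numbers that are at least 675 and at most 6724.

The n-th square number is n².
Smallest index with value ≥ 675: n = 26 (giving 676).
Largest index with value ≤ 6724: n = 82 (giving 6724).
Indices 26 through 82: 57 terms.

57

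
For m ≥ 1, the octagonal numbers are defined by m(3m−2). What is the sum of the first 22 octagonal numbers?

10879

Σ i(3i−2) = 3Σi² − 2Σi over i = 1..22.
Σi = 253 and Σi² = 3795.
3·3795 − 2·253 = 10879.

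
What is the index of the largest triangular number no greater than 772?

38

Solve n(n+1)/2 ≤ 772 for integer n.
n = 38 gives 741 ≤ 772, while n = 39 gives 780 > 772; so the answer is index 38.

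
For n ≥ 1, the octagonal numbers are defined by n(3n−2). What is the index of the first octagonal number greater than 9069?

56

Solve n(3n−2) > 9069 for integer n.
The largest n with value ≤ 9069 is 55 (since 8965 ≤ 9069 < 9296), so the first above is n = 56, value 9296.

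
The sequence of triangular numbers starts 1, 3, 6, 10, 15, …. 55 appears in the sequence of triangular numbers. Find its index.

Set n(n+1)/2 = 55, giving n² + n − 110 = 0.
The discriminant is 1 + 8·55 = 441, and √441 = 21.
So n = (-1 + 21) / 2 = 20/2 = 10.

10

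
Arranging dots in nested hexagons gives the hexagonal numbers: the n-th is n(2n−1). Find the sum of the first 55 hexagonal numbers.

Σ i(2i−1) = 2Σi² − Σi over i = 1..55.
Σi = 1540 and Σi² = 56980.
2·56980 − 1·1540 = 112420.

112420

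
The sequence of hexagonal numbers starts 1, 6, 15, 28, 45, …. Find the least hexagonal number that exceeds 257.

276

Solve n(2n−1) > 257 for integer n.
The largest n with value ≤ 257 is 11 (since 231 ≤ 257 < 276), so the first above is n = 12, value 276.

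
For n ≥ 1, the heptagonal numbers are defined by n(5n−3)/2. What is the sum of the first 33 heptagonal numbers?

30481

Σ i(5i−3)/2 = (5Σi² − 3Σi) / 2 over i = 1..33.
Σi = 561 and Σi² = 12529.
(5·12529 − 3·561) / 2 = 60962/2 = 30481.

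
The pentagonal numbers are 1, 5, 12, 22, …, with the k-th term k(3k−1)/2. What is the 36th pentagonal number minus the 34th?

209

36·(3·36 − 1)/2 = 1926 and 34·(3·34 − 1)/2 = 1717.
Difference: 1926 − 1717 = 209.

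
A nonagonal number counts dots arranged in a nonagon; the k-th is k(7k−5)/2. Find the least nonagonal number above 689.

Solve n(7n−5)/2 > 689 for integer n.
The largest n with value ≤ 689 is 14 (since 651 ≤ 689 < 750), so the first above is n = 15, value 750.

750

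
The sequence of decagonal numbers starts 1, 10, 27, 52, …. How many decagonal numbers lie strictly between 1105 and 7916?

27

The n-th decagonal number is n(4n−3).
Smallest index with value > 1105: n = 18 (giving 1242).
Largest index with value < 7916: n = 44 (giving 7612).
Indices 18 through 44: 27 terms.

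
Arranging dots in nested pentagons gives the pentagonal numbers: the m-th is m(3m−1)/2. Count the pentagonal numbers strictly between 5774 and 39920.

The n-th pentagonal number is n(3n−1)/2.
Smallest index with value > 5774: n = 63 (giving 5922).
Largest index with value < 39920: n = 163 (giving 39772).
Indices 63 through 163: 101 terms.

101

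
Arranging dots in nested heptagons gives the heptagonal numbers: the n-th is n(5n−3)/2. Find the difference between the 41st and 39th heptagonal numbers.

41·(5·41 − 3)/2 = 4141 and 39·(5·39 − 3)/2 = 3744.
Difference: 4141 − 3744 = 397.

397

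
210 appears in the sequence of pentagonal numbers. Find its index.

12

Set n(3n−1)/2 = 210, giving 3n² − n − 420 = 0.
The discriminant is 1 + 24·210 = 5041, and √5041 = 71.
So n = (1 + 71) / 6 = 72/6 = 12.
Check: 12·(3·12 − 1)/2 = 210. ✓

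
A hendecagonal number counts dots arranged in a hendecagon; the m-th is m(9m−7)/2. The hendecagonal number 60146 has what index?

Set n(9n−7)/2 = 60146, giving 9n² − 7n − 120292 = 0.
So n = (7 + 2081) / 18 = 2088/18 = 116.
Check: 116·(9·116 − 7)/2 = 60146. ✓

116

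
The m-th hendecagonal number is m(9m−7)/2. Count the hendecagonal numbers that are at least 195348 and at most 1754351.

The n-th hendecagonal number is n(9n−7)/2.
Smallest index with value ≥ 195348: n = 209 (giving 195833).
Largest index with value ≤ 1754351: n = 624 (giving 1750008).
Indices 209 through 624: 416 terms.

416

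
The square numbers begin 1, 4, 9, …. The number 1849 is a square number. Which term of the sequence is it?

We need n² = 1849, so n = √1849 = 43.
Check: 43² = 1849. ✓

43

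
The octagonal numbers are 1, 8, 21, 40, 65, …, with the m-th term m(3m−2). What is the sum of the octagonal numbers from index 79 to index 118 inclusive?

1172380

Σ i(3i−2) = 3Σi² − 2Σi over i = 79..118.
Σi = 7021 − 3081 = 3940 and Σi² = 554659 − 161239 = 393420.
3·393420 − 2·3940 = 1172380.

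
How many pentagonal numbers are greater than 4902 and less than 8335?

The n-th pentagonal number is n(3n−1)/2.
Smallest index with value > 4902: n = 58 (giving 5017).
Largest index with value < 8335: n = 74 (giving 8177).
Indices 58 through 74: 17 terms.

17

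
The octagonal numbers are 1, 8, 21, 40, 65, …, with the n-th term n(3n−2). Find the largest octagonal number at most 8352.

8321

Solve n(3n−2) ≤ 8352 for integer n.
n = 53 gives 8321 ≤ 8352, while n = 54 gives 8640 > 8352; so the answer is 8321.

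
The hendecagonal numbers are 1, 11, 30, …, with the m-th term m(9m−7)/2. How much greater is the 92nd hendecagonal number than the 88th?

3226

92·(9·92 − 7)/2 = 37766 and 88·(9·88 − 7)/2 = 34540.
Difference: 37766 − 34540 = 3226.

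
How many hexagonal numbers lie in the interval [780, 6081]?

36

The n-th hexagonal number is n(2n−1).
Smallest index with value ≥ 780: n = 20 (giving 780).
Largest index with value ≤ 6081: n = 55 (giving 5995).
Indices 20 through 55: 36 terms.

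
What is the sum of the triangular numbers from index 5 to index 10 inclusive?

Σ i(i+1)/2 = (Σi² + Σi) / 2 over i = 5..10.
Σi = 55 − 10 = 45 and Σi² = 385 − 30 = 355.
(1·355 + 1·45) / 2 = 400/2 = 200.

200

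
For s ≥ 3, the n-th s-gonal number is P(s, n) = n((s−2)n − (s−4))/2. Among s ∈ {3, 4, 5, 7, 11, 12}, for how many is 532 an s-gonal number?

1

s = 3: P(3, 32) = 528 and P(3, 33) = 561; 532 is not s-gonal.
s = 4: P(4, 23) = 529 and P(4, 24) = 576; 532 is not s-gonal.
s = 5: P(5, 19) = 532. ✓
s = 7: P(7, 14) = 469 and P(7, 15) = 540; 532 is not s-gonal.
s = 11: P(11, 11) = 506 and P(11, 12) = 606; 532 is not s-gonal.
s = 12: P(12, 10) = 460 and P(12, 11) = 561; 532 is not s-gonal.
Hits: s ∈ {5} → 1.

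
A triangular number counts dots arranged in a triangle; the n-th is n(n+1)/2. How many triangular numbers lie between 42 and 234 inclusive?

The n-th triangular number is n(n+1)/2.
Smallest index with value ≥ 42: n = 9 (giving 45).
Largest index with value ≤ 234: n = 21 (giving 231).
Indices 9 through 21: 13 terms.

13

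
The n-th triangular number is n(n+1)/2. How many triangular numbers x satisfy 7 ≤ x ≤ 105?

11

The n-th triangular number is n(n+1)/2.
Smallest index with value ≥ 7: n = 4 (giving 10).
Largest index with value ≤ 105: n = 14 (giving 105).
Indices 4 through 14: 11 terms.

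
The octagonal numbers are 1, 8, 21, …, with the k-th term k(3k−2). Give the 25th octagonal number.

1825

The 25th octagonal number is n(3n−2) with n = 25.
25·(3·25 − 2) = 25·73 = 1825.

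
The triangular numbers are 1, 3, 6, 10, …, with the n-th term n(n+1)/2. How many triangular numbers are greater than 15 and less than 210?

14

The n-th triangular number is n(n+1)/2.
Smallest index with value > 15: n = 6 (giving 21).
Largest index with value < 210: n = 19 (giving 190).
Indices 6 through 19: 14 terms.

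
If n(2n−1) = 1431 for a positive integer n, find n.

27

Set n(2n−1) = 1431, giving 2n² − n − 1431 = 0.
The discriminant is 1 + 8·1431 = 11449, and √11449 = 107.
So n = (1 + 107) / 4 = 108/4 = 27.
Check: 27·(2·27 − 1) = 1431. ✓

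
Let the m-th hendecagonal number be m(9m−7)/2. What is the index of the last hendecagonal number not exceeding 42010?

Solve n(9n−7)/2 ≤ 42010 for integer n.
n = 97 gives 42001 ≤ 42010, while n = 98 gives 42875 > 42010; so the answer is index 97.

97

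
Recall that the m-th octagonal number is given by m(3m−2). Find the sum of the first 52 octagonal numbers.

141934

Σ i(3i−2) = 3Σi² − 2Σi over i = 1..52.
Σi = 1378 and Σi² = 48230.
3·48230 − 2·1378 = 141934.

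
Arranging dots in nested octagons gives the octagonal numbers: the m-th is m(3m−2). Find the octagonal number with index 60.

10680

The 60th octagonal number is n(3n−2) with n = 60.
60·(3·60 − 2) = 60·178 = 10680.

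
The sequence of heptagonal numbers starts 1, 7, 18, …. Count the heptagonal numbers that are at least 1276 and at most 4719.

21

The n-th heptagonal number is n(5n−3)/2.
Smallest index with value ≥ 1276: n = 23 (giving 1288).
Largest index with value ≤ 4719: n = 43 (giving 4558).
Indices 23 through 43: 21 terms.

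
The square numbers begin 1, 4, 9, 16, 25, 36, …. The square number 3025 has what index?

55

We need n² = 3025, so n = √3025 = 55.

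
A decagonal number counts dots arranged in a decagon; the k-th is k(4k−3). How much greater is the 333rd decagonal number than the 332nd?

2657

Consecutive decagonal numbers differ by 8n − 7: here 8·333 − 7 = 2657.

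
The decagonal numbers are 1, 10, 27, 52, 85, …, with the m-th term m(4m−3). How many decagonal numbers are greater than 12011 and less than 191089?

163

The n-th decagonal number is n(4n−3).
Smallest index with value > 12011: n = 56 (giving 12376).
Largest index with value < 191089: n = 218 (giving 189442).
Indices 56 through 218: 163 terms.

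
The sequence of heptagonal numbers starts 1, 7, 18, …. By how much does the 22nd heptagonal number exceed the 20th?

207

22·(5·22 − 3)/2 = 1177 and 20·(5·20 − 3)/2 = 970.
Difference: 1177 − 970 = 207.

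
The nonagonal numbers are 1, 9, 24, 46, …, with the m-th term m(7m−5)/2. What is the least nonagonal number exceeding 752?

856

Solve n(7n−5)/2 > 752 for integer n.
The largest n with value ≤ 752 is 15 (since 750 ≤ 752 < 856), so the first above is n = 16, value 856.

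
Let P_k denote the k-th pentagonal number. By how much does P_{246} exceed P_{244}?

246·(3·246 − 1)/2 = 90651 and 244·(3·244 − 1)/2 = 89182.
Difference: 90651 − 89182 = 1469.

1469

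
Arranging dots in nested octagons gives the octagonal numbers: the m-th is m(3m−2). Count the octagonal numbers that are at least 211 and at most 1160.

12

The n-th octagonal number is n(3n−2).
Smallest index with value ≥ 211: n = 9 (giving 225).
Largest index with value ≤ 1160: n = 20 (giving 1160).
Indices 9 through 20: 12 terms.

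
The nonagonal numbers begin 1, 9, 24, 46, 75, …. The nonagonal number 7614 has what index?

Set n(7n−5)/2 = 7614, giving 7n² − 5n − 15228 = 0.
The discriminant is 25 + 56·7614 = 426409, and √426409 = 653.
So n = (5 + 653) / 14 = 658/14 = 47.
Check: 47·(7·47 − 5)/2 = 7614. ✓

47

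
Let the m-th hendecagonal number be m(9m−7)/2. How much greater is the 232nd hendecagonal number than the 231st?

2080

Consecutive hendecagonal numbers differ by 9n − 8: here 9·232 − 8 = 2080.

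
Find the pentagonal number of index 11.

176

11·(3·11 − 1)/2 = 11·32/2 = 11·16 = 176.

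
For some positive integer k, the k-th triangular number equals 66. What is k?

11

Set n(n+1)/2 = 66, giving n² + n − 132 = 0.
The discriminant is 1 + 8·66 = 529, and √529 = 23.
So n = (-1 + 23) / 2 = 22/2 = 11.
Check: 11·12/2 = 66. ✓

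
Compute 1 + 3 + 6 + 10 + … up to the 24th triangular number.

Σ i(i+1)/2 = (Σi² + Σi) / 2 over i = 1..24.
Σi = 300 and Σi² = 4900.
(1·4900 + 1·300) / 2 = 5200/2 = 2600.

2600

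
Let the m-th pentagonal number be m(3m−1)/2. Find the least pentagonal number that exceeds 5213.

5370

Solve n(3n−1)/2 > 5213 for integer n.
The largest n with value ≤ 5213 is 59 (since 5192 ≤ 5213 < 5370), so the first above is n = 60, value 5370.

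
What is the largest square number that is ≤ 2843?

2809

Solve n² ≤ 2843 for integer n.
n = 53 gives 2809 ≤ 2843, while n = 54 gives 2916 > 2843; so the answer is 2809.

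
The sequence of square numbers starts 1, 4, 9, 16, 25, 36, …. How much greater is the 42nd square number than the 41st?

83

n² − (n−1)² = 2n − 1, so 42² − 41² = 2·42 − 1 = 83.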